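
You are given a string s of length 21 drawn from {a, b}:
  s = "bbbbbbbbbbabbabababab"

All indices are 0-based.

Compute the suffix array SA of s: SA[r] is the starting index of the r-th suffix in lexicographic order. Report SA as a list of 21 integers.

[19, 17, 15, 13, 10, 20, 18, 16, 14, 12, 9, 11, 8, 7, 6, 5, 4, 3, 2, 1, 0]

sorted suffixes:
  #0 SA[0]=19  'ab'
  #1 SA[1]=17  'abab'
  #2 SA[2]=15  'ababab'
  #3 SA[3]=13  'abababab'
  #4 SA[4]=10  'abbabababab'
  #5 SA[5]=20  'b'
  #6 SA[6]=18  'bab'
  #7 SA[7]=16  'babab'
  #8 SA[8]=14  'bababab'
  #9 SA[9]=12  'babababab'
  #10 SA[10]=9  'babbabababab'
  #11 SA[11]=11  'bbabababab'
  #12 SA[12]=8  'bbabbabababab'
  #13 SA[13]=7  'bbbabbabababab'
  #14 SA[14]=6  'bbbbabbabababab'
  #15 SA[15]=5  'bbbbbabbabababab'
  #16 SA[16]=4  'bbbbbbabbabababab'
  #17 SA[17]=3  'bbbbbbbabbabababab'
  #18 SA[18]=2  'bbbbbbbbabbabababab'
  #19 SA[19]=1  'bbbbbbbbbabbabababab'
  #20 SA[20]=0  'bbbbbbbbbbabbabababab'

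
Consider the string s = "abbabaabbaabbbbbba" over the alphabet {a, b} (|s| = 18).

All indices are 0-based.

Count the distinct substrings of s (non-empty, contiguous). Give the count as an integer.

126

sorted suffixes:
  #0 SA[0]=17  'a'
  #1 SA[1]=5  'aabbaabbbbbba'
  #2 SA[2]=9  'aabbbbbba'
  #3 SA[3]=3  'abaabbaabbbbbba'
  #4 SA[4]=6  'abbaabbbbbba'
  #5 SA[5]=0  'abbabaabbaabbbbbba'
  #6 SA[6]=10  'abbbbbba'
  #7 SA[7]=16  'ba'
  #8 SA[8]=4  'baabbaabbbbbba'
  #9 SA[9]=8  'baabbbbbba'
  #10 SA[10]=2  'babaabbaabbbbbba'
  #11 SA[11]=15  'bba'
  #12 SA[12]=7  'bbaabbbbbba'
  #13 SA[13]=1  'bbabaabbaabbbbbba'
  #14 SA[14]=14  'bbba'
  #15 SA[15]=13  'bbbba'
  #16 SA[16]=12  'bbbbba'
  #17 SA[17]=11  'bbbbbba'

SA = [17, 5, 9, 3, 6, 0, 10, 16, 4, 8, 2, 15, 7, 1, 14, 13, 12, 11]
rank  pair      lcp
   1  s[17:],s[5:]  1  'a'
   2  s[5:],s[9:]  4  'aabb'
   3  s[9:],s[3:]  1  'a'
   4  s[3:],s[6:]  2  'ab'
   5  s[6:],s[0:]  4  'abba'
   6  s[0:],s[10:]  3  'abb'
   7  s[10:],s[16:]  0  ''
   8  s[16:],s[4:]  2  'ba'
   9  s[4:],s[8:]  5  'baabb'
  10  s[8:],s[2:]  2  'ba'
  11  s[2:],s[15:]  1  'b'
  12  s[15:],s[7:]  3  'bba'
  13  s[7:],s[1:]  3  'bba'
  14  s[1:],s[14:]  2  'bb'
  15  s[14:],s[13:]  3  'bbb'
  16  s[13:],s[12:]  4  'bbbb'
  17  s[12:],s[11:]  5  'bbbbb'

n(n+1)/2 = 18·19/2 = 171
Σ LCP = 0 + 1 + 4 + 1 + 2 + 4 + 3 + 0 + 2 + 5 + 2 + 1 + 3 + 3 + 2 + 3 + 4 + 5 = 45
distinct = 171 − 45 = 126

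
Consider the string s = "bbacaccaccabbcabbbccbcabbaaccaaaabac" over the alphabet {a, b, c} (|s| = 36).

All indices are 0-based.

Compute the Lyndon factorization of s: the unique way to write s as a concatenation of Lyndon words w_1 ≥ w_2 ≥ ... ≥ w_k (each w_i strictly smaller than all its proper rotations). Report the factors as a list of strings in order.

["b", "b", "acaccacc", "abbc", "abbbccbc", "abb", "aacc", "aaaabac"]

emit factor 1: 'b' (i=0, period=1)
emit factor 2: 'b' (i=1, period=1)
emit factor 3: 'acaccacc' (i=2, period=8)
emit factor 4: 'abbc' (i=10, period=4)
emit factor 5: 'abbbccbc' (i=14, period=8)
emit factor 6: 'abb' (i=22, period=3)
emit factor 7: 'aacc' (i=25, period=4)
emit factor 8: 'aaaabac' (i=29, period=7)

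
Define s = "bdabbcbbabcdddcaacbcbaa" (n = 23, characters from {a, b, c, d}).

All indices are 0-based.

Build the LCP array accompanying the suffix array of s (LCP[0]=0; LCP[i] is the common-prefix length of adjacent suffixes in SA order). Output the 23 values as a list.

[0, 1, 2, 1, 2, 1, 0, 2, 1, 2, 1, 3, 2, 1, 0, 1, 2, 2, 1, 0, 1, 1, 2]

rank→(start, suffix):
  0 → (22, 'a')
  1 → (21, 'aa')
  2 → (15, 'aacbcbaa')
  3 → (2, 'abbcbbabcdddcaacbcbaa')
  4 → (8, 'abcdddcaacbcbaa')
  5 → (16, 'acbcbaa')
  6 → (20, 'baa')
  7 → (7, 'babcdddcaacbcbaa')
  8 → (6, 'bbabcdddcaacbcbaa')
  9 → (3, 'bbcbbabcdddcaacbcbaa')
  10 → (18, 'bcbaa')
  11 → (4, 'bcbbabcdddcaacbcbaa')
  12 → (9, 'bcdddcaacbcbaa')
  13 → (0, 'bdabbcbbabcdddcaacbcbaa')
  14 → (14, 'caacbcbaa')
  15 → (19, 'cbaa')
  16 → (5, 'cbbabcdddcaacbcbaa')
  17 → (17, 'cbcbaa')
  18 → (10, 'cdddcaacbcbaa')
  19 → (1, 'dabbcbbabcdddcaacbcbaa')
  20 → (13, 'dcaacbcbaa')
  21 → (12, 'ddcaacbcbaa')
  22 → (11, 'dddcaacbcbaa')

SA = [22, 21, 15, 2, 8, 16, 20, 7, 6, 3, 18, 4, 9, 0, 14, 19, 5, 17, 10, 1, 13, 12, 11]
i: (SA[i-1],SA[i]) lcp shared
  1: (22,21) 1 'a'
  2: (21,15) 2 'aa'
  3: (15,2) 1 'a'
  4: (2,8) 2 'ab'
  5: (8,16) 1 'a'
  6: (16,20) 0 ''
  7: (20,7) 2 'ba'
  8: (7,6) 1 'b'
  9: (6,3) 2 'bb'
  10: (3,18) 1 'b'
  11: (18,4) 3 'bcb'
  12: (4,9) 2 'bc'
  13: (9,0) 1 'b'
  14: (0,14) 0 ''
  15: (14,19) 1 'c'
  16: (19,5) 2 'cb'
  17: (5,17) 2 'cb'
  18: (17,10) 1 'c'
  19: (10,1) 0 ''
  20: (1,13) 1 'd'
  21: (13,12) 1 'd'
  22: (12,11) 2 'dd'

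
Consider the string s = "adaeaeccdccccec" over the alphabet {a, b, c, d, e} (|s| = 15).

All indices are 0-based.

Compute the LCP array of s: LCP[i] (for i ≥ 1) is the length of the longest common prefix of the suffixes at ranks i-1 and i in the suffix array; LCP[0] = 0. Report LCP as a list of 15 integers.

rank→(start, suffix):
  0 → (0, 'adaeaeccdccccec')
  1 → (2, 'aeaeccdccccec')
  2 → (4, 'aeccdccccec')
  3 → (14, 'c')
  4 → (9, 'ccccec')
  5 → (10, 'cccec')
  6 → (6, 'ccdccccec')
  7 → (11, 'ccec')
  8 → (7, 'cdccccec')
  9 → (12, 'cec')
  10 → (1, 'daeaeccdccccec')
  11 → (8, 'dccccec')
  12 → (3, 'eaeccdccccec')
  13 → (13, 'ec')
  14 → (5, 'eccdccccec')

SA = [0, 2, 4, 14, 9, 10, 6, 11, 7, 12, 1, 8, 3, 13, 5]
rank  pair      lcp
   1  s[0:],s[2:]  1  'a'
   2  s[2:],s[4:]  2  'ae'
   3  s[4:],s[14:]  0  ''
   4  s[14:],s[9:]  1  'c'
   5  s[9:],s[10:]  3  'ccc'
   6  s[10:],s[6:]  2  'cc'
   7  s[6:],s[11:]  2  'cc'
   8  s[11:],s[7:]  1  'c'
   9  s[7:],s[12:]  1  'c'
  10  s[12:],s[1:]  0  ''
  11  s[1:],s[8:]  1  'd'
  12  s[8:],s[3:]  0  ''
  13  s[3:],s[13:]  1  'e'
  14  s[13:],s[5:]  2  'ec'

[0, 1, 2, 0, 1, 3, 2, 2, 1, 1, 0, 1, 0, 1, 2]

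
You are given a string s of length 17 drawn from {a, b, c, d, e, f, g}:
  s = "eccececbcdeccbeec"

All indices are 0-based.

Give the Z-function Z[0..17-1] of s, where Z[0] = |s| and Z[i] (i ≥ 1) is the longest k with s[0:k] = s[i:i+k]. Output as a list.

[17, 0, 0, 2, 0, 2, 0, 0, 0, 0, 3, 0, 0, 0, 1, 2, 0]

Z[0]=17
i=1: outside box; Z[1]=0
i=2: outside box; Z[2]=0
i=3: outside box; Z[3]=2 extend→box=[3,5)
i=4: min(r-i=1, Z[1]=0)=0; Z[4]=0
i=5: outside box; Z[5]=2 extend→box=[5,7)
i=6: min(r-i=1, Z[1]=0)=0; Z[6]=0
i=7: outside box; Z[7]=0
i=8: outside box; Z[8]=0
i=9: outside box; Z[9]=0
i=10: outside box; Z[10]=3 extend→box=[10,13)
i=11: min(r-i=2, Z[1]=0)=0; Z[11]=0
i=12: min(r-i=1, Z[2]=0)=0; Z[12]=0
i=13: outside box; Z[13]=0
i=14: outside box; Z[14]=1 extend→box=[14,15)
i=15: outside box; Z[15]=2 extend→box=[15,17)
i=16: min(r-i=1, Z[1]=0)=0; Z[16]=0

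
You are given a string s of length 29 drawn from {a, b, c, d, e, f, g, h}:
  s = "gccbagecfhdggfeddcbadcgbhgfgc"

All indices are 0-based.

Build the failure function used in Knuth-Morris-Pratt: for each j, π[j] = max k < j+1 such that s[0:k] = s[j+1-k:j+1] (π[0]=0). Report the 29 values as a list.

π[0] = 0
j=1 s[j]='c': π[1]=0 (border '')
j=2 s[j]='c': π[2]=0 (border '')
j=3 s[j]='b': π[3]=0 (border '')
j=4 s[j]='a': π[4]=0 (border '')
j=5 s[j]='g': π[5]=1 (border 'g')
j=6 s[j]='e': k: 1→0; π[6]=0 (border '')
j=7 s[j]='c': π[7]=0 (border '')
j=8 s[j]='f': π[8]=0 (border '')
j=9 s[j]='h': π[9]=0 (border '')
j=10 s[j]='d': π[10]=0 (border '')
j=11 s[j]='g': π[11]=1 (border 'g')
j=12 s[j]='g': k: 1→0; π[12]=1 (border 'g')
j=13 s[j]='f': k: 1→0; π[13]=0 (border '')
j=14 s[j]='e': π[14]=0 (border '')
j=15 s[j]='d': π[15]=0 (border '')
j=16 s[j]='d': π[16]=0 (border '')
j=17 s[j]='c': π[17]=0 (border '')
j=18 s[j]='b': π[18]=0 (border '')
j=19 s[j]='a': π[19]=0 (border '')
j=20 s[j]='d': π[20]=0 (border '')
j=21 s[j]='c': π[21]=0 (border '')
j=22 s[j]='g': π[22]=1 (border 'g')
j=23 s[j]='b': k: 1→0; π[23]=0 (border '')
j=24 s[j]='h': π[24]=0 (border '')
j=25 s[j]='g': π[25]=1 (border 'g')
j=26 s[j]='f': k: 1→0; π[26]=0 (border '')
j=27 s[j]='g': π[27]=1 (border 'g')
j=28 s[j]='c': π[28]=2 (border 'gc')

[0, 0, 0, 0, 0, 1, 0, 0, 0, 0, 0, 1, 1, 0, 0, 0, 0, 0, 0, 0, 0, 0, 1, 0, 0, 1, 0, 1, 2]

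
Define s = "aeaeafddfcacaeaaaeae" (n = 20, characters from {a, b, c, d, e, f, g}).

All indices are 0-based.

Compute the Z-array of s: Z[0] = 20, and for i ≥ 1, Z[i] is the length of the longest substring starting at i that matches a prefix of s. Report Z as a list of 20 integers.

[20, 0, 3, 0, 1, 0, 0, 0, 0, 0, 1, 0, 3, 0, 1, 1, 4, 0, 2, 0]

Z[0]=20
i=1: fresh scan; Z[1]=0
i=2: fresh scan; Z[2]=3 extend→box=[2,5)
i=3: min(r-i=2, Z[1]=0)=0; Z[3]=0
i=4: min(r-i=1, Z[2]=3)=1; Z[4]=1
i=5: fresh scan; Z[5]=0
i=6: fresh scan; Z[6]=0
i=7: fresh scan; Z[7]=0
i=8: fresh scan; Z[8]=0
i=9: fresh scan; Z[9]=0
i=10: fresh scan; Z[10]=1 extend→box=[10,11)
i=11: fresh scan; Z[11]=0
i=12: fresh scan; Z[12]=3 extend→box=[12,15)
i=13: min(r-i=2, Z[1]=0)=0; Z[13]=0
i=14: min(r-i=1, Z[2]=3)=1; Z[14]=1
i=15: fresh scan; Z[15]=1 extend→box=[15,16)
i=16: fresh scan; Z[16]=4 extend→box=[16,20)
i=17: min(r-i=3, Z[1]=0)=0; Z[17]=0
i=18: min(r-i=2, Z[2]=3)=2; Z[18]=2
i=19: min(r-i=1, Z[3]=0)=0; Z[19]=0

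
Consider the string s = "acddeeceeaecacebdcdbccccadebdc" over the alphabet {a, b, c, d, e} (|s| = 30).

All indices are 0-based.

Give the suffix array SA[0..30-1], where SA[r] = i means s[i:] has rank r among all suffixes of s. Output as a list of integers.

[0, 12, 24, 9, 19, 27, 15, 29, 11, 23, 22, 21, 20, 17, 1, 13, 6, 18, 28, 16, 2, 25, 3, 8, 26, 14, 10, 5, 7, 4]

rank→(start, suffix):
  0 → (0, 'acddeeceeaecacebdcdbccccadebdc')
  1 → (12, 'acebdcdbccccadebdc')
  2 → (24, 'adebdc')
  3 → (9, 'aecacebdcdbccccadebdc')
  4 → (19, 'bccccadebdc')
  5 → (27, 'bdc')
  6 → (15, 'bdcdbccccadebdc')
  7 → (29, 'c')
  8 → (11, 'cacebdcdbccccadebdc')
  9 → (23, 'cadebdc')
  10 → (22, 'ccadebdc')
  11 → (21, 'cccadebdc')
  12 → (20, 'ccccadebdc')
  13 → (17, 'cdbccccadebdc')
  14 → (1, 'cddeeceeaecacebdcdbccccadebdc')
  15 → (13, 'cebdcdbccccadebdc')
  16 → (6, 'ceeaecacebdcdbccccadebdc')
  17 → (18, 'dbccccadebdc')
  18 → (28, 'dc')
  19 → (16, 'dcdbccccadebdc')
  20 → (2, 'ddeeceeaecacebdcdbccccadebdc')
  21 → (25, 'debdc')
  22 → (3, 'deeceeaecacebdcdbccccadebdc')
  23 → (8, 'eaecacebdcdbccccadebdc')
  24 → (26, 'ebdc')
  25 → (14, 'ebdcdbccccadebdc')
  26 → (10, 'ecacebdcdbccccadebdc')
  27 → (5, 'eceeaecacebdcdbccccadebdc')
  28 → (7, 'eeaecacebdcdbccccadebdc')
  29 → (4, 'eeceeaecacebdcdbccccadebdc')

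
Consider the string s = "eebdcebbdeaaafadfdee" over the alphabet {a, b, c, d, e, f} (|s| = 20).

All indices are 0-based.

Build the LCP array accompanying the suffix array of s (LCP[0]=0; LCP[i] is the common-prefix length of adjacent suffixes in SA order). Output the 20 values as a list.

[0, 2, 1, 1, 0, 1, 2, 0, 0, 1, 2, 1, 0, 1, 1, 2, 1, 2, 0, 1]

rank→(start, suffix):
  0 → (10, 'aaafadfdee')
  1 → (11, 'aafadfdee')
  2 → (14, 'adfdee')
  3 → (12, 'afadfdee')
  4 → (6, 'bbdeaaafadfdee')
  5 → (2, 'bdcebbdeaaafadfdee')
  6 → (7, 'bdeaaafadfdee')
  7 → (4, 'cebbdeaaafadfdee')
  8 → (3, 'dcebbdeaaafadfdee')
  9 → (8, 'deaaafadfdee')
  10 → (17, 'dee')
  11 → (15, 'dfdee')
  12 → (19, 'e')
  13 → (9, 'eaaafadfdee')
  14 → (5, 'ebbdeaaafadfdee')
  15 → (1, 'ebdcebbdeaaafadfdee')
  16 → (18, 'ee')
  17 → (0, 'eebdcebbdeaaafadfdee')
  18 → (13, 'fadfdee')
  19 → (16, 'fdee')

SA = [10, 11, 14, 12, 6, 2, 7, 4, 3, 8, 17, 15, 19, 9, 5, 1, 18, 0, 13, 16]
[i] adj suffixes → lcp
  [1] 10/11 → 2 ('aa')
  [2] 11/14 → 1 ('a')
  [3] 14/12 → 1 ('a')
  [4] 12/6 → 0 ('')
  [5] 6/2 → 1 ('b')
  [6] 2/7 → 2 ('bd')
  [7] 7/4 → 0 ('')
  [8] 4/3 → 0 ('')
  [9] 3/8 → 1 ('d')
  [10] 8/17 → 2 ('de')
  [11] 17/15 → 1 ('d')
  [12] 15/19 → 0 ('')
  [13] 19/9 → 1 ('e')
  [14] 9/5 → 1 ('e')
  [15] 5/1 → 2 ('eb')
  [16] 1/18 → 1 ('e')
  [17] 18/0 → 2 ('ee')
  [18] 0/13 → 0 ('')
  [19] 13/16 → 1 ('f')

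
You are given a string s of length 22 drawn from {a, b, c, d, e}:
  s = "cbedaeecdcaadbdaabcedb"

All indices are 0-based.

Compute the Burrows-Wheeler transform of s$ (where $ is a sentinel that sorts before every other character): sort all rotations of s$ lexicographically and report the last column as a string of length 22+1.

bdcaaddadcd$ebbeeacebca

rank  rotation                 last
    0  $cbedaeecdcaadbdaabcedb  b
    1  aabcedb$cbedaeecdcaadbd  d
    2  aadbdaabcedb$cbedaeecdc  c
    3  abcedb$cbedaeecdcaadbda  a
    4  adbdaabcedb$cbedaeecdca  a
    5  aeecdcaadbdaabcedb$cbed  d
    6  b$cbedaeecdcaadbdaabced  d
    7  bcedb$cbedaeecdcaadbdaa  a
    8  bdaabcedb$cbedaeecdcaad  d
    9  bedaeecdcaadbdaabcedb$c  c
   10  caadbdaabcedb$cbedaeecd  d
   11  cbedaeecdcaadbdaabcedb$  $
   12  cdcaadbdaabcedb$cbedaee  e
   13  cedb$cbedaeecdcaadbdaab  b
   14  daabcedb$cbedaeecdcaadb  b
   15  daeecdcaadbdaabcedb$cbe  e
   16  db$cbedaeecdcaadbdaabce  e
   17  dbdaabcedb$cbedaeecdcaa  a
   18  dcaadbdaabcedb$cbedaeec  c
   19  ecdcaadbdaabcedb$cbedae  e
   20  edaeecdcaadbdaabcedb$cb  b
   21  edb$cbedaeecdcaadbdaabc  c
   22  eecdcaadbdaabcedb$cbeda  a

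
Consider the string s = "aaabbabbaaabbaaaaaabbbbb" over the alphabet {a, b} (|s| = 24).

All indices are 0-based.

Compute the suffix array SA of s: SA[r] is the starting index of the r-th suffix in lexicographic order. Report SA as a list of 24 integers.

[13, 14, 15, 8, 0, 16, 9, 1, 17, 10, 5, 2, 18, 23, 12, 7, 4, 22, 11, 6, 3, 21, 20, 19]

sorted suffixes:
  #0 SA[0]=13  'aaaaaabbbbb'
  #1 SA[1]=14  'aaaaabbbbb'
  #2 SA[2]=15  'aaaabbbbb'
  #3 SA[3]=8  'aaabbaaaaaabbbbb'
  #4 SA[4]=0  'aaabbabbaaabbaaaaaabbbbb'
  #5 SA[5]=16  'aaabbbbb'
  #6 SA[6]=9  'aabbaaaaaabbbbb'
  #7 SA[7]=1  'aabbabbaaabbaaaaaabbbbb'
  #8 SA[8]=17  'aabbbbb'
  #9 SA[9]=10  'abbaaaaaabbbbb'
  #10 SA[10]=5  'abbaaabbaaaaaabbbbb'
  #11 SA[11]=2  'abbabbaaabbaaaaaabbbbb'
  #12 SA[12]=18  'abbbbb'
  #13 SA[13]=23  'b'
  #14 SA[14]=12  'baaaaaabbbbb'
  #15 SA[15]=7  'baaabbaaaaaabbbbb'
  #16 SA[16]=4  'babbaaabbaaaaaabbbbb'
  #17 SA[17]=22  'bb'
  #18 SA[18]=11  'bbaaaaaabbbbb'
  #19 SA[19]=6  'bbaaabbaaaaaabbbbb'
  #20 SA[20]=3  'bbabbaaabbaaaaaabbbbb'
  #21 SA[21]=21  'bbb'
  #22 SA[22]=20  'bbbb'
  #23 SA[23]=19  'bbbbb'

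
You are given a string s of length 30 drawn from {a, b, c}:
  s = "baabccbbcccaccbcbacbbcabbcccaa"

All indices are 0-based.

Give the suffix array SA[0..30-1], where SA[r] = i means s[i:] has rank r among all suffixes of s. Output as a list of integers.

sorted suffixes:
  #0 SA[0]=29  'a'
  #1 SA[1]=28  'aa'
  #2 SA[2]=1  'aabccbbcccaccbcbacbbcabbcccaa'
  #3 SA[3]=22  'abbcccaa'
  #4 SA[4]=2  'abccbbcccaccbcbacbbcabbcccaa'
  #5 SA[5]=17  'acbbcabbcccaa'
  #6 SA[6]=11  'accbcbacbbcabbcccaa'
  #7 SA[7]=0  'baabccbbcccaccbcbacbbcabbcccaa'
  #8 SA[8]=16  'bacbbcabbcccaa'
  #9 SA[9]=19  'bbcabbcccaa'
  #10 SA[10]=23  'bbcccaa'
  #11 SA[11]=6  'bbcccaccbcbacbbcabbcccaa'
  #12 SA[12]=20  'bcabbcccaa'
  #13 SA[13]=14  'bcbacbbcabbcccaa'
  #14 SA[14]=3  'bccbbcccaccbcbacbbcabbcccaa'
  #15 SA[15]=24  'bcccaa'
  #16 SA[16]=7  'bcccaccbcbacbbcabbcccaa'
  #17 SA[17]=27  'caa'
  #18 SA[18]=21  'cabbcccaa'
  #19 SA[19]=10  'caccbcbacbbcabbcccaa'
  #20 SA[20]=15  'cbacbbcabbcccaa'
  #21 SA[21]=18  'cbbcabbcccaa'
  #22 SA[22]=5  'cbbcccaccbcbacbbcabbcccaa'
  #23 SA[23]=13  'cbcbacbbcabbcccaa'
  #24 SA[24]=26  'ccaa'
  #25 SA[25]=9  'ccaccbcbacbbcabbcccaa'
  #26 SA[26]=4  'ccbbcccaccbcbacbbcabbcccaa'
  #27 SA[27]=12  'ccbcbacbbcabbcccaa'
  #28 SA[28]=25  'cccaa'
  #29 SA[29]=8  'cccaccbcbacbbcabbcccaa'

[29, 28, 1, 22, 2, 17, 11, 0, 16, 19, 23, 6, 20, 14, 3, 24, 7, 27, 21, 10, 15, 18, 5, 13, 26, 9, 4, 12, 25, 8]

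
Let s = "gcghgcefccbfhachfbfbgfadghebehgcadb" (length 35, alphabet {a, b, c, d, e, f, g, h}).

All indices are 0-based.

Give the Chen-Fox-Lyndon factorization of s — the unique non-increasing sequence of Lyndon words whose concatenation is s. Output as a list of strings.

["g", "cghg", "cef", "c", "c", "bfh", "achfbfbgfadghebehgcadb"]

emit factor 1: 'g' (i=0, period=1)
emit factor 2: 'cghg' (i=1, period=4)
emit factor 3: 'cef' (i=5, period=3)
emit factor 4: 'c' (i=8, period=1)
emit factor 5: 'c' (i=9, period=1)
emit factor 6: 'bfh' (i=10, period=3)
emit factor 7: 'achfbfbgfadghebehgcadb' (i=13, period=22)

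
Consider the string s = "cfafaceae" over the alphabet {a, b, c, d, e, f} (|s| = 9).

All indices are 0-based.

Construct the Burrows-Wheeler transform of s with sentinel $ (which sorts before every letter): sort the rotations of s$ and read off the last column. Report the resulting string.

rank  rotation    last
    0  $cfafaceae  e
    1  aceae$cfaf  f
    2  ae$cfaface  e
    3  afaceae$cf  f
    4  ceae$cfafa  a
    5  cfafaceae$  $
    6  e$cfafacea  a
    7  eae$cfafac  c
    8  faceae$cfa  a
    9  fafaceae$c  c

efefa$acac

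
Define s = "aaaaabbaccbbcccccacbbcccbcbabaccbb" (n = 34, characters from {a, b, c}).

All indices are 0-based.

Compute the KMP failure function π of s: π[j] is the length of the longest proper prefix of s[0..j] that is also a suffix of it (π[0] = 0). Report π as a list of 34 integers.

[0, 1, 2, 3, 4, 0, 0, 1, 0, 0, 0, 0, 0, 0, 0, 0, 0, 1, 0, 0, 0, 0, 0, 0, 0, 0, 0, 1, 0, 1, 0, 0, 0, 0]

π[0] = 0
j=1 s[j]='a': π[1]=1 (border 'a')
j=2 s[j]='a': π[2]=2 (border 'aa')
j=3 s[j]='a': π[3]=3 (border 'aaa')
j=4 s[j]='a': π[4]=4 (border 'aaaa')
j=5 s[j]='b': k: 4→3→2→1→0; π[5]=0 (border '')
j=6 s[j]='b': π[6]=0 (border '')
j=7 s[j]='a': π[7]=1 (border 'a')
j=8 s[j]='c': k: 1→0; π[8]=0 (border '')
j=9 s[j]='c': π[9]=0 (border '')
j=10 s[j]='b': π[10]=0 (border '')
j=11 s[j]='b': π[11]=0 (border '')
j=12 s[j]='c': π[12]=0 (border '')
j=13 s[j]='c': π[13]=0 (border '')
j=14 s[j]='c': π[14]=0 (border '')
j=15 s[j]='c': π[15]=0 (border '')
j=16 s[j]='c': π[16]=0 (border '')
j=17 s[j]='a': π[17]=1 (border 'a')
j=18 s[j]='c': k: 1→0; π[18]=0 (border '')
j=19 s[j]='b': π[19]=0 (border '')
j=20 s[j]='b': π[20]=0 (border '')
j=21 s[j]='c': π[21]=0 (border '')
j=22 s[j]='c': π[22]=0 (border '')
j=23 s[j]='c': π[23]=0 (border '')
j=24 s[j]='b': π[24]=0 (border '')
j=25 s[j]='c': π[25]=0 (border '')
j=26 s[j]='b': π[26]=0 (border '')
j=27 s[j]='a': π[27]=1 (border 'a')
j=28 s[j]='b': k: 1→0; π[28]=0 (border '')
j=29 s[j]='a': π[29]=1 (border 'a')
j=30 s[j]='c': k: 1→0; π[30]=0 (border '')
j=31 s[j]='c': π[31]=0 (border '')
j=32 s[j]='b': π[32]=0 (border '')
j=33 s[j]='b': π[33]=0 (border '')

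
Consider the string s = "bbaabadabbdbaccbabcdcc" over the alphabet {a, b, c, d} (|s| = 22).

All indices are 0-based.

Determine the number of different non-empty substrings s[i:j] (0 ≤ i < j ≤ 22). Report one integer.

228

sorted suffixes:
  #0 SA[0]=2  'aabadabbdbaccbabcdcc'
  #1 SA[1]=3  'abadabbdbaccbabcdcc'
  #2 SA[2]=7  'abbdbaccbabcdcc'
  #3 SA[3]=16  'abcdcc'
  #4 SA[4]=12  'accbabcdcc'
  #5 SA[5]=5  'adabbdbaccbabcdcc'
  #6 SA[6]=1  'baabadabbdbaccbabcdcc'
  #7 SA[7]=15  'babcdcc'
  #8 SA[8]=11  'baccbabcdcc'
  #9 SA[9]=4  'badabbdbaccbabcdcc'
  #10 SA[10]=0  'bbaabadabbdbaccbabcdcc'
  #11 SA[11]=8  'bbdbaccbabcdcc'
  #12 SA[12]=17  'bcdcc'
  #13 SA[13]=9  'bdbaccbabcdcc'
  #14 SA[14]=21  'c'
  #15 SA[15]=14  'cbabcdcc'
  #16 SA[16]=20  'cc'
  #17 SA[17]=13  'ccbabcdcc'
  #18 SA[18]=18  'cdcc'
  #19 SA[19]=6  'dabbdbaccbabcdcc'
  #20 SA[20]=10  'dbaccbabcdcc'
  #21 SA[21]=19  'dcc'

SA = [2, 3, 7, 16, 12, 5, 1, 15, 11, 4, 0, 8, 17, 9, 21, 14, 20, 13, 18, 6, 10, 19]
i: (SA[i-1],SA[i]) lcp shared
  1: (2,3) 1 'a'
  2: (3,7) 2 'ab'
  3: (7,16) 2 'ab'
  4: (16,12) 1 'a'
  5: (12,5) 1 'a'
  6: (5,1) 0 ''
  7: (1,15) 2 'ba'
  8: (15,11) 2 'ba'
  9: (11,4) 2 'ba'
  10: (4,0) 1 'b'
  11: (0,8) 2 'bb'
  12: (8,17) 1 'b'
  13: (17,9) 1 'b'
  14: (9,21) 0 ''
  15: (21,14) 1 'c'
  16: (14,20) 1 'c'
  17: (20,13) 2 'cc'
  18: (13,18) 1 'c'
  19: (18,6) 0 ''
  20: (6,10) 1 'd'
  21: (10,19) 1 'd'

n(n+1)/2 = 22·23/2 = 253
Σ LCP = 0 + 1 + 2 + 2 + 1 + 1 + 0 + 2 + 2 + 2 + 1 + 2 + 1 + 1 + 0 + 1 + 1 + 2 + 1 + 0 + 1 + 1 = 25
distinct = 253 − 25 = 228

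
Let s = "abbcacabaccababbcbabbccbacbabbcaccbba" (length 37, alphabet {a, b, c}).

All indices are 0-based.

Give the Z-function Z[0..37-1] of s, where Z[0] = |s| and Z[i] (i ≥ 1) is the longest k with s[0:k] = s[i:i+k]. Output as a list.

[37, 0, 0, 0, 1, 0, 2, 0, 1, 0, 0, 2, 0, 4, 0, 0, 0, 0, 4, 0, 0, 0, 0, 0, 1, 0, 0, 6, 0, 0, 0, 1, 0, 0, 0, 0, 1]

Z[0]=37
i=1: i≥r, start 0; Z[1]=0
i=2: i≥r, start 0; Z[2]=0
i=3: i≥r, start 0; Z[3]=0
i=4: i≥r, start 0; Z[4]=1 grow→box=[4,5)
i=5: i≥r, start 0; Z[5]=0
i=6: i≥r, start 0; Z[6]=2 grow→box=[6,8)
i=7: min(r-i=1, Z[1]=0)=0; Z[7]=0
i=8: i≥r, start 0; Z[8]=1 grow→box=[8,9)
i=9: i≥r, start 0; Z[9]=0
i=10: i≥r, start 0; Z[10]=0
i=11: i≥r, start 0; Z[11]=2 grow→box=[11,13)
i=12: min(r-i=1, Z[1]=0)=0; Z[12]=0
i=13: i≥r, start 0; Z[13]=4 grow→box=[13,17)
i=14: min(r-i=3, Z[1]=0)=0; Z[14]=0
i=15: min(r-i=2, Z[2]=0)=0; Z[15]=0
i=16: min(r-i=1, Z[3]=0)=0; Z[16]=0
i=17: i≥r, start 0; Z[17]=0
i=18: i≥r, start 0; Z[18]=4 grow→box=[18,22)
i=19: min(r-i=3, Z[1]=0)=0; Z[19]=0
i=20: min(r-i=2, Z[2]=0)=0; Z[20]=0
i=21: min(r-i=1, Z[3]=0)=0; Z[21]=0
i=22: i≥r, start 0; Z[22]=0
i=23: i≥r, start 0; Z[23]=0
i=24: i≥r, start 0; Z[24]=1 grow→box=[24,25)
i=25: i≥r, start 0; Z[25]=0
i=26: i≥r, start 0; Z[26]=0
i=27: i≥r, start 0; Z[27]=6 grow→box=[27,33)
i=28: min(r-i=5, Z[1]=0)=0; Z[28]=0
i=29: min(r-i=4, Z[2]=0)=0; Z[29]=0
i=30: min(r-i=3, Z[3]=0)=0; Z[30]=0
i=31: min(r-i=2, Z[4]=1)=1; Z[31]=1
i=32: min(r-i=1, Z[5]=0)=0; Z[32]=0
i=33: i≥r, start 0; Z[33]=0
i=34: i≥r, start 0; Z[34]=0
i=35: i≥r, start 0; Z[35]=0
i=36: i≥r, start 0; Z[36]=1 grow→box=[36,37)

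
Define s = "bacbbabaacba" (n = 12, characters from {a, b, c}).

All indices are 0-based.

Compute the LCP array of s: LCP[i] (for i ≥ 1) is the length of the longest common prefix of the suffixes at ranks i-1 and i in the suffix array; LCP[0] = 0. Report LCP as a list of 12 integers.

[0, 1, 1, 1, 3, 0, 2, 2, 2, 1, 0, 2]

sorted suffixes:
  #0 SA[0]=11  'a'
  #1 SA[1]=7  'aacba'
  #2 SA[2]=5  'abaacba'
  #3 SA[3]=8  'acba'
  #4 SA[4]=1  'acbbabaacba'
  #5 SA[5]=10  'ba'
  #6 SA[6]=6  'baacba'
  #7 SA[7]=4  'babaacba'
  #8 SA[8]=0  'bacbbabaacba'
  #9 SA[9]=3  'bbabaacba'
  #10 SA[10]=9  'cba'
  #11 SA[11]=2  'cbbabaacba'

SA = [11, 7, 5, 8, 1, 10, 6, 4, 0, 3, 9, 2]
[i] adj suffixes → lcp
  [1] 11/7 → 1 ('a')
  [2] 7/5 → 1 ('a')
  [3] 5/8 → 1 ('a')
  [4] 8/1 → 3 ('acb')
  [5] 1/10 → 0 ('')
  [6] 10/6 → 2 ('ba')
  [7] 6/4 → 2 ('ba')
  [8] 4/0 → 2 ('ba')
  [9] 0/3 → 1 ('b')
  [10] 3/9 → 0 ('')
  [11] 9/2 → 2 ('cb')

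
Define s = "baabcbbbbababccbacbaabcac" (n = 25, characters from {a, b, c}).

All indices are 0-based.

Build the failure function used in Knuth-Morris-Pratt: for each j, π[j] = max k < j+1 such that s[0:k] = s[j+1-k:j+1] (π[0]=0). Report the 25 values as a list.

π[0] = 0
j=1 s[j]='a': π[1]=0 (border '')
j=2 s[j]='a': π[2]=0 (border '')
j=3 s[j]='b': π[3]=1 (border 'b')
j=4 s[j]='c': k: 1→0; π[4]=0 (border '')
j=5 s[j]='b': π[5]=1 (border 'b')
j=6 s[j]='b': k: 1→0; π[6]=1 (border 'b')
j=7 s[j]='b': k: 1→0; π[7]=1 (border 'b')
j=8 s[j]='b': k: 1→0; π[8]=1 (border 'b')
j=9 s[j]='a': π[9]=2 (border 'ba')
j=10 s[j]='b': k: 2→0; π[10]=1 (border 'b')
j=11 s[j]='a': π[11]=2 (border 'ba')
j=12 s[j]='b': k: 2→0; π[12]=1 (border 'b')
j=13 s[j]='c': k: 1→0; π[13]=0 (border '')
j=14 s[j]='c': π[14]=0 (border '')
j=15 s[j]='b': π[15]=1 (border 'b')
j=16 s[j]='a': π[16]=2 (border 'ba')
j=17 s[j]='c': k: 2→0; π[17]=0 (border '')
j=18 s[j]='b': π[18]=1 (border 'b')
j=19 s[j]='a': π[19]=2 (border 'ba')
j=20 s[j]='a': π[20]=3 (border 'baa')
j=21 s[j]='b': π[21]=4 (border 'baab')
j=22 s[j]='c': π[22]=5 (border 'baabc')
j=23 s[j]='a': k: 5→0; π[23]=0 (border '')
j=24 s[j]='c': π[24]=0 (border '')

[0, 0, 0, 1, 0, 1, 1, 1, 1, 2, 1, 2, 1, 0, 0, 1, 2, 0, 1, 2, 3, 4, 5, 0, 0]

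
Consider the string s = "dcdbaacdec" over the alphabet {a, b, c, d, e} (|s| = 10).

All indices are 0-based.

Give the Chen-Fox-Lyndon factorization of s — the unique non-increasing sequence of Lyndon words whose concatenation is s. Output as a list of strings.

emit factor 1: 'd' (i=0, period=1)
emit factor 2: 'cd' (i=1, period=2)
emit factor 3: 'b' (i=3, period=1)
emit factor 4: 'aacdec' (i=4, period=6)

["d", "cd", "b", "aacdec"]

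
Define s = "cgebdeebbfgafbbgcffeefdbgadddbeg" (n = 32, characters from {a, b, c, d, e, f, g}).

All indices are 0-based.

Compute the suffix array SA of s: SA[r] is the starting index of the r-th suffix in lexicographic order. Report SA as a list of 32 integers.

rank→(start, suffix):
  0 → (25, 'adddbeg')
  1 → (11, 'afbbgcffeefdbgadddbeg')
  2 → (7, 'bbfgafbbgcffeefdbgadddbeg')
  3 → (13, 'bbgcffeefdbgadddbeg')
  4 → (3, 'bdeebbfgafbbgcffeefdbgadddbeg')
  5 → (29, 'beg')
  6 → (8, 'bfgafbbgcffeefdbgadddbeg')
  7 → (23, 'bgadddbeg')
  8 → (14, 'bgcffeefdbgadddbeg')
  9 → (16, 'cffeefdbgadddbeg')
  10 → (0, 'cgebdeebbfgafbbgcffeefdbgadddbeg')
  11 → (28, 'dbeg')
  12 → (22, 'dbgadddbeg')
  13 → (27, 'ddbeg')
  14 → (26, 'dddbeg')
  15 → (4, 'deebbfgafbbgcffeefdbgadddbeg')
  16 → (6, 'ebbfgafbbgcffeefdbgadddbeg')
  17 → (2, 'ebdeebbfgafbbgcffeefdbgadddbeg')
  18 → (5, 'eebbfgafbbgcffeefdbgadddbeg')
  19 → (19, 'eefdbgadddbeg')
  20 → (20, 'efdbgadddbeg')
  21 → (30, 'eg')
  22 → (12, 'fbbgcffeefdbgadddbeg')
  23 → (21, 'fdbgadddbeg')
  24 → (18, 'feefdbgadddbeg')
  25 → (17, 'ffeefdbgadddbeg')
  26 → (9, 'fgafbbgcffeefdbgadddbeg')
  27 → (31, 'g')
  28 → (24, 'gadddbeg')
  29 → (10, 'gafbbgcffeefdbgadddbeg')
  30 → (15, 'gcffeefdbgadddbeg')
  31 → (1, 'gebdeebbfgafbbgcffeefdbgadddbeg')

[25, 11, 7, 13, 3, 29, 8, 23, 14, 16, 0, 28, 22, 27, 26, 4, 6, 2, 5, 19, 20, 30, 12, 21, 18, 17, 9, 31, 24, 10, 15, 1]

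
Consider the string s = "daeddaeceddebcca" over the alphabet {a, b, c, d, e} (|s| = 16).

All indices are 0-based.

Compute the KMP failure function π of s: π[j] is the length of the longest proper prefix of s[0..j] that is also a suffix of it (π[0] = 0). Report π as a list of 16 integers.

π[0] = 0
j=1 s[j]='a': π[1]=0 (border '')
j=2 s[j]='e': π[2]=0 (border '')
j=3 s[j]='d': π[3]=1 (border 'd')
j=4 s[j]='d': k: 1→0; π[4]=1 (border 'd')
j=5 s[j]='a': π[5]=2 (border 'da')
j=6 s[j]='e': π[6]=3 (border 'dae')
j=7 s[j]='c': k: 3→0; π[7]=0 (border '')
j=8 s[j]='e': π[8]=0 (border '')
j=9 s[j]='d': π[9]=1 (border 'd')
j=10 s[j]='d': k: 1→0; π[10]=1 (border 'd')
j=11 s[j]='e': k: 1→0; π[11]=0 (border '')
j=12 s[j]='b': π[12]=0 (border '')
j=13 s[j]='c': π[13]=0 (border '')
j=14 s[j]='c': π[14]=0 (border '')
j=15 s[j]='a': π[15]=0 (border '')

[0, 0, 0, 1, 1, 2, 3, 0, 0, 1, 1, 0, 0, 0, 0, 0]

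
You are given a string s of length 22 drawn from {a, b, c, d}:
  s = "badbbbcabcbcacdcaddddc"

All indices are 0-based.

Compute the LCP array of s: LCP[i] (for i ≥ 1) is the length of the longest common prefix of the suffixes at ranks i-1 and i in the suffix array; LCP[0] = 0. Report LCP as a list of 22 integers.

rank→(start, suffix):
  0 → (7, 'abcbcacdcaddddc')
  1 → (12, 'acdcaddddc')
  2 → (1, 'adbbbcabcbcacdcaddddc')
  3 → (16, 'addddc')
  4 → (0, 'badbbbcabcbcacdcaddddc')
  5 → (3, 'bbbcabcbcacdcaddddc')
  6 → (4, 'bbcabcbcacdcaddddc')
  7 → (5, 'bcabcbcacdcaddddc')
  8 → (10, 'bcacdcaddddc')
  9 → (8, 'bcbcacdcaddddc')
  10 → (21, 'c')
  11 → (6, 'cabcbcacdcaddddc')
  12 → (11, 'cacdcaddddc')
  13 → (15, 'caddddc')
  14 → (9, 'cbcacdcaddddc')
  15 → (13, 'cdcaddddc')
  16 → (2, 'dbbbcabcbcacdcaddddc')
  17 → (20, 'dc')
  18 → (14, 'dcaddddc')
  19 → (19, 'ddc')
  20 → (18, 'dddc')
  21 → (17, 'ddddc')

SA = [7, 12, 1, 16, 0, 3, 4, 5, 10, 8, 21, 6, 11, 15, 9, 13, 2, 20, 14, 19, 18, 17]
i: (SA[i-1],SA[i]) lcp shared
  1: (7,12) 1 'a'
  2: (12,1) 1 'a'
  3: (1,16) 2 'ad'
  4: (16,0) 0 ''
  5: (0,3) 1 'b'
  6: (3,4) 2 'bb'
  7: (4,5) 1 'b'
  8: (5,10) 3 'bca'
  9: (10,8) 2 'bc'
  10: (8,21) 0 ''
  11: (21,6) 1 'c'
  12: (6,11) 2 'ca'
  13: (11,15) 2 'ca'
  14: (15,9) 1 'c'
  15: (9,13) 1 'c'
  16: (13,2) 0 ''
  17: (2,20) 1 'd'
  18: (20,14) 2 'dc'
  19: (14,19) 1 'd'
  20: (19,18) 2 'dd'
  21: (18,17) 3 'ddd'

[0, 1, 1, 2, 0, 1, 2, 1, 3, 2, 0, 1, 2, 2, 1, 1, 0, 1, 2, 1, 2, 3]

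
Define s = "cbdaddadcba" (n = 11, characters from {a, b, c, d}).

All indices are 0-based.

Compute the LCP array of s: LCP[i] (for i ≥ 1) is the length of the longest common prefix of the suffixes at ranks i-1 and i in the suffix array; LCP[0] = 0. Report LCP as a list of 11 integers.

sorted suffixes:
  #0 SA[0]=10  'a'
  #1 SA[1]=6  'adcba'
  #2 SA[2]=3  'addadcba'
  #3 SA[3]=9  'ba'
  #4 SA[4]=1  'bdaddadcba'
  #5 SA[5]=8  'cba'
  #6 SA[6]=0  'cbdaddadcba'
  #7 SA[7]=5  'dadcba'
  #8 SA[8]=2  'daddadcba'
  #9 SA[9]=7  'dcba'
  #10 SA[10]=4  'ddadcba'

SA = [10, 6, 3, 9, 1, 8, 0, 5, 2, 7, 4]
[i] adj suffixes → lcp
  [1] 10/6 → 1 ('a')
  [2] 6/3 → 2 ('ad')
  [3] 3/9 → 0 ('')
  [4] 9/1 → 1 ('b')
  [5] 1/8 → 0 ('')
  [6] 8/0 → 2 ('cb')
  [7] 0/5 → 0 ('')
  [8] 5/2 → 3 ('dad')
  [9] 2/7 → 1 ('d')
  [10] 7/4 → 1 ('d')

[0, 1, 2, 0, 1, 0, 2, 0, 3, 1, 1]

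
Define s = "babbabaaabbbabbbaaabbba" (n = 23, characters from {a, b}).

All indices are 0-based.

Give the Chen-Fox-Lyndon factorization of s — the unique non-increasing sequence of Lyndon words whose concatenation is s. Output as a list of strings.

emit factor 1: 'b' (i=0, period=1)
emit factor 2: 'abb' (i=1, period=3)
emit factor 3: 'ab' (i=4, period=2)
emit factor 4: 'aaabbbabbb' (i=6, period=10)
emit factor 5: 'aaabbb' (i=16, period=6)
emit factor 6: 'a' (i=22, period=1)

["b", "abb", "ab", "aaabbbabbb", "aaabbb", "a"]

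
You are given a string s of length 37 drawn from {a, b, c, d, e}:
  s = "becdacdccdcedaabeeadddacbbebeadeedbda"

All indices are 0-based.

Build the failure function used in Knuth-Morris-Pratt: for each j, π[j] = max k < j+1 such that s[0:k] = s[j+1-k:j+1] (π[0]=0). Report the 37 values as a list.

[0, 0, 0, 0, 0, 0, 0, 0, 0, 0, 0, 0, 0, 0, 0, 1, 2, 0, 0, 0, 0, 0, 0, 0, 1, 1, 2, 1, 2, 0, 0, 0, 0, 0, 1, 0, 0]

π[0] = 0
j=1 s[j]='e': π[1]=0 (border '')
j=2 s[j]='c': π[2]=0 (border '')
j=3 s[j]='d': π[3]=0 (border '')
j=4 s[j]='a': π[4]=0 (border '')
j=5 s[j]='c': π[5]=0 (border '')
j=6 s[j]='d': π[6]=0 (border '')
j=7 s[j]='c': π[7]=0 (border '')
j=8 s[j]='c': π[8]=0 (border '')
j=9 s[j]='d': π[9]=0 (border '')
j=10 s[j]='c': π[10]=0 (border '')
j=11 s[j]='e': π[11]=0 (border '')
j=12 s[j]='d': π[12]=0 (border '')
j=13 s[j]='a': π[13]=0 (border '')
j=14 s[j]='a': π[14]=0 (border '')
j=15 s[j]='b': π[15]=1 (border 'b')
j=16 s[j]='e': π[16]=2 (border 'be')
j=17 s[j]='e': k: 2→0; π[17]=0 (border '')
j=18 s[j]='a': π[18]=0 (border '')
j=19 s[j]='d': π[19]=0 (border '')
j=20 s[j]='d': π[20]=0 (border '')
j=21 s[j]='d': π[21]=0 (border '')
j=22 s[j]='a': π[22]=0 (border '')
j=23 s[j]='c': π[23]=0 (border '')
j=24 s[j]='b': π[24]=1 (border 'b')
j=25 s[j]='b': k: 1→0; π[25]=1 (border 'b')
j=26 s[j]='e': π[26]=2 (border 'be')
j=27 s[j]='b': k: 2→0; π[27]=1 (border 'b')
j=28 s[j]='e': π[28]=2 (border 'be')
j=29 s[j]='a': k: 2→0; π[29]=0 (border '')
j=30 s[j]='d': π[30]=0 (border '')
j=31 s[j]='e': π[31]=0 (border '')
j=32 s[j]='e': π[32]=0 (border '')
j=33 s[j]='d': π[33]=0 (border '')
j=34 s[j]='b': π[34]=1 (border 'b')
j=35 s[j]='d': k: 1→0; π[35]=0 (border '')
j=36 s[j]='a': π[36]=0 (border '')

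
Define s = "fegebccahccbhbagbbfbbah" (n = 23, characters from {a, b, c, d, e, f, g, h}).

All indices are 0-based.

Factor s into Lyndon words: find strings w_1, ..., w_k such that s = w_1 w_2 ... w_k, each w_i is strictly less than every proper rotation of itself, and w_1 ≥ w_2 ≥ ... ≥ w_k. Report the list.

emit factor 1: 'f' (i=0, period=1)
emit factor 2: 'eg' (i=1, period=2)
emit factor 3: 'e' (i=3, period=1)
emit factor 4: 'bcc' (i=4, period=3)
emit factor 5: 'ahccbhb' (i=7, period=7)
emit factor 6: 'agbbfbbah' (i=14, period=9)

["f", "eg", "e", "bcc", "ahccbhb", "agbbfbbah"]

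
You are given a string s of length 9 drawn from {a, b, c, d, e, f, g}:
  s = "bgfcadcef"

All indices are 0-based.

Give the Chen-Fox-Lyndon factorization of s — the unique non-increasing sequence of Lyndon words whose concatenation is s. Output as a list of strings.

emit factor 1: 'bgfc' (i=0, period=4)
emit factor 2: 'adcef' (i=4, period=5)

["bgfc", "adcef"]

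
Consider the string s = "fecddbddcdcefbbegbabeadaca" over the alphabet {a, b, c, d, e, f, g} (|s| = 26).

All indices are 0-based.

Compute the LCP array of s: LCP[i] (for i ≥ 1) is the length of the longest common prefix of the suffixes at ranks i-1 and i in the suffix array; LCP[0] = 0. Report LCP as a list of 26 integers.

[0, 1, 1, 1, 0, 1, 1, 1, 2, 0, 1, 2, 1, 0, 1, 1, 2, 1, 2, 0, 1, 1, 1, 0, 1, 0]

sorted suffixes:
  #0 SA[0]=25  'a'
  #1 SA[1]=18  'abeadaca'
  #2 SA[2]=23  'aca'
  #3 SA[3]=21  'adaca'
  #4 SA[4]=17  'babeadaca'
  #5 SA[5]=13  'bbegbabeadaca'
  #6 SA[6]=5  'bddcdcefbbegbabeadaca'
  #7 SA[7]=19  'beadaca'
  #8 SA[8]=14  'begbabeadaca'
  #9 SA[9]=24  'ca'
  #10 SA[10]=8  'cdcefbbegbabeadaca'
  #11 SA[11]=2  'cddbddcdcefbbegbabeadaca'
  #12 SA[12]=10  'cefbbegbabeadaca'
  #13 SA[13]=22  'daca'
  #14 SA[14]=4  'dbddcdcefbbegbabeadaca'
  #15 SA[15]=7  'dcdcefbbegbabeadaca'
  #16 SA[16]=9  'dcefbbegbabeadaca'
  #17 SA[17]=3  'ddbddcdcefbbegbabeadaca'
  #18 SA[18]=6  'ddcdcefbbegbabeadaca'
  #19 SA[19]=20  'eadaca'
  #20 SA[20]=1  'ecddbddcdcefbbegbabeadaca'
  #21 SA[21]=11  'efbbegbabeadaca'
  #22 SA[22]=15  'egbabeadaca'
  #23 SA[23]=12  'fbbegbabeadaca'
  #24 SA[24]=0  'fecddbddcdcefbbegbabeadaca'
  #25 SA[25]=16  'gbabeadaca'

SA = [25, 18, 23, 21, 17, 13, 5, 19, 14, 24, 8, 2, 10, 22, 4, 7, 9, 3, 6, 20, 1, 11, 15, 12, 0, 16]
[i] adj suffixes → lcp
  [1] 25/18 → 1 ('a')
  [2] 18/23 → 1 ('a')
  [3] 23/21 → 1 ('a')
  [4] 21/17 → 0 ('')
  [5] 17/13 → 1 ('b')
  [6] 13/5 → 1 ('b')
  [7] 5/19 → 1 ('b')
  [8] 19/14 → 2 ('be')
  [9] 14/24 → 0 ('')
  [10] 24/8 → 1 ('c')
  [11] 8/2 → 2 ('cd')
  [12] 2/10 → 1 ('c')
  [13] 10/22 → 0 ('')
  [14] 22/4 → 1 ('d')
  [15] 4/7 → 1 ('d')
  [16] 7/9 → 2 ('dc')
  [17] 9/3 → 1 ('d')
  [18] 3/6 → 2 ('dd')
  [19] 6/20 → 0 ('')
  [20] 20/1 → 1 ('e')
  [21] 1/11 → 1 ('e')
  [22] 11/15 → 1 ('e')
  [23] 15/12 → 0 ('')
  [24] 12/0 → 1 ('f')
  [25] 0/16 → 0 ('')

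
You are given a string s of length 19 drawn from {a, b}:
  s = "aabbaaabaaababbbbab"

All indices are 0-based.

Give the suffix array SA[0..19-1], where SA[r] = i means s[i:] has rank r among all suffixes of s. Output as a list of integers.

[4, 8, 5, 9, 0, 17, 6, 10, 1, 12, 18, 3, 7, 16, 11, 2, 15, 14, 13]

rank→(start, suffix):
  0 → (4, 'aaabaaababbbbab')
  1 → (8, 'aaababbbbab')
  2 → (5, 'aabaaababbbbab')
  3 → (9, 'aababbbbab')
  4 → (0, 'aabbaaabaaababbbbab')
  5 → (17, 'ab')
  6 → (6, 'abaaababbbbab')
  7 → (10, 'ababbbbab')
  8 → (1, 'abbaaabaaababbbbab')
  9 → (12, 'abbbbab')
  10 → (18, 'b')
  11 → (3, 'baaabaaababbbbab')
  12 → (7, 'baaababbbbab')
  13 → (16, 'bab')
  14 → (11, 'babbbbab')
  15 → (2, 'bbaaabaaababbbbab')
  16 → (15, 'bbab')
  17 → (14, 'bbbab')
  18 → (13, 'bbbbab')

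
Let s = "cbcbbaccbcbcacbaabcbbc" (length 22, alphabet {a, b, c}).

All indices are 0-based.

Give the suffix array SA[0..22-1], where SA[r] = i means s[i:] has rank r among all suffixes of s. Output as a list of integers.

rank→(start, suffix):
  0 → (15, 'aabcbbc')
  1 → (16, 'abcbbc')
  2 → (12, 'acbaabcbbc')
  3 → (5, 'accbcbcacbaabcbbc')
  4 → (14, 'baabcbbc')
  5 → (4, 'baccbcbcacbaabcbbc')
  6 → (3, 'bbaccbcbcacbaabcbbc')
  7 → (19, 'bbc')
  8 → (20, 'bc')
  9 → (10, 'bcacbaabcbbc')
  10 → (1, 'bcbbaccbcbcacbaabcbbc')
  11 → (17, 'bcbbc')
  12 → (8, 'bcbcacbaabcbbc')
  13 → (21, 'c')
  14 → (11, 'cacbaabcbbc')
  15 → (13, 'cbaabcbbc')
  16 → (2, 'cbbaccbcbcacbaabcbbc')
  17 → (18, 'cbbc')
  18 → (9, 'cbcacbaabcbbc')
  19 → (0, 'cbcbbaccbcbcacbaabcbbc')
  20 → (7, 'cbcbcacbaabcbbc')
  21 → (6, 'ccbcbcacbaabcbbc')

[15, 16, 12, 5, 14, 4, 3, 19, 20, 10, 1, 17, 8, 21, 11, 13, 2, 18, 9, 0, 7, 6]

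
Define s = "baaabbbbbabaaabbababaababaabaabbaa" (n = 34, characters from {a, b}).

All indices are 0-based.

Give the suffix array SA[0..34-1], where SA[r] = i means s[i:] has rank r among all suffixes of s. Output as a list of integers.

[33, 32, 11, 1, 25, 20, 28, 12, 2, 9, 23, 18, 26, 21, 16, 29, 13, 3, 31, 10, 0, 24, 19, 27, 8, 22, 17, 15, 30, 7, 14, 6, 5, 4]

rank | idx | suffix
   0 |  33 | a
   1 |  32 | aa
   2 |  11 | aaabbababaababaabaabbaa
   3 |   1 | aaabbbbbabaaabbababaababaabaabbaa
   4 |  25 | aabaabbaa
   5 |  20 | aababaabaabbaa
   6 |  28 | aabbaa
   7 |  12 | aabbababaababaabaabbaa
   8 |   2 | aabbbbbabaaabbababaababaabaabbaa
   9 |   9 | abaaabbababaababaabaabbaa
  10 |  23 | abaabaabbaa
  11 |  18 | abaababaabaabbaa
  12 |  26 | abaabbaa
  13 |  21 | ababaabaabbaa
  14 |  16 | ababaababaabaabbaa
  15 |  29 | abbaa
  16 |  13 | abbababaababaabaabbaa
  17 |   3 | abbbbbabaaabbababaababaabaabbaa
  18 |  31 | baa
  19 |  10 | baaabbababaababaabaabbaa
  20 |   0 | baaabbbbbabaaabbababaababaabaabbaa
  21 |  24 | baabaabbaa
  22 |  19 | baababaabaabbaa
  23 |  27 | baabbaa
  24 |   8 | babaaabbababaababaabaabbaa
  25 |  22 | babaabaabbaa
  26 |  17 | babaababaabaabbaa
  27 |  15 | bababaababaabaabbaa
  28 |  30 | bbaa
  29 |   7 | bbabaaabbababaababaabaabbaa
  30 |  14 | bbababaababaabaabbaa
  31 |   6 | bbbabaaabbababaababaabaabbaa
  32 |   5 | bbbbabaaabbababaababaabaabbaa
  33 |   4 | bbbbbabaaabbababaababaabaabbaa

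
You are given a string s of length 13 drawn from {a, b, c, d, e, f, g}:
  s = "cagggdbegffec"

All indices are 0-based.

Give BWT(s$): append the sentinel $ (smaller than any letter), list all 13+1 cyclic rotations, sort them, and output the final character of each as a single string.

rank  rotation        last
    0  $cagggdbegffec  c
    1  agggdbegffec$c  c
    2  begffec$cagggd  d
    3  c$cagggdbegffe  e
    4  cagggdbegffec$  $
    5  dbegffec$caggg  g
    6  ec$cagggdbegff  f
    7  egffec$cagggdb  b
    8  fec$cagggdbegf  f
    9  ffec$cagggdbeg  g
   10  gdbegffec$cagg  g
   11  gffec$cagggdbe  e
   12  ggdbegffec$cag  g
   13  gggdbegffec$ca  a

ccde$gfbfggega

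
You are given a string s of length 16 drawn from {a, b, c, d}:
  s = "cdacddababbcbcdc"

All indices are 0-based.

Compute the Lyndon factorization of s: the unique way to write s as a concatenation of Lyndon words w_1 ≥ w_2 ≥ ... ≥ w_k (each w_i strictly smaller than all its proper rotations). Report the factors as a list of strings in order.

["cd", "acdd", "ababbcbcdc"]

emit factor 1: 'cd' (i=0, period=2)
emit factor 2: 'acdd' (i=2, period=4)
emit factor 3: 'ababbcbcdc' (i=6, period=10)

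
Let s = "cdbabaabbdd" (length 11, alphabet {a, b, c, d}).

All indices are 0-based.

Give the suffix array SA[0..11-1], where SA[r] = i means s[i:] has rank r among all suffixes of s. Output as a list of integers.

[5, 3, 6, 4, 2, 7, 8, 0, 10, 1, 9]

sorted suffixes:
  #0 SA[0]=5  'aabbdd'
  #1 SA[1]=3  'abaabbdd'
  #2 SA[2]=6  'abbdd'
  #3 SA[3]=4  'baabbdd'
  #4 SA[4]=2  'babaabbdd'
  #5 SA[5]=7  'bbdd'
  #6 SA[6]=8  'bdd'
  #7 SA[7]=0  'cdbabaabbdd'
  #8 SA[8]=10  'd'
  #9 SA[9]=1  'dbabaabbdd'
  #10 SA[10]=9  'dd'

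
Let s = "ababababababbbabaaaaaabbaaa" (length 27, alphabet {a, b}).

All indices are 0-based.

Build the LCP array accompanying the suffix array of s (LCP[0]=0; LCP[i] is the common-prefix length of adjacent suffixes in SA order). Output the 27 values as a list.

[0, 1, 2, 3, 5, 4, 3, 2, 1, 3, 10, 8, 6, 4, 2, 3, 0, 4, 2, 4, 9, 7, 5, 3, 1, 3, 2]

rank | idx | suffix
   0 |  26 | a
   1 |  25 | aa
   2 |  24 | aaa
   3 |  16 | aaaaaabbaaa
   4 |  17 | aaaaabbaaa
   5 |  18 | aaaabbaaa
   6 |  19 | aaabbaaa
   7 |  20 | aabbaaa
   8 |  14 | abaaaaaabbaaa
   9 |   0 | ababababababbbabaaaaaabbaaa
  10 |   2 | abababababbbabaaaaaabbaaa
  11 |   4 | ababababbbabaaaaaabbaaa
  12 |   6 | abababbbabaaaaaabbaaa
  13 |   8 | ababbbabaaaaaabbaaa
  14 |  21 | abbaaa
  15 |  10 | abbbabaaaaaabbaaa
  16 |  23 | baaa
  17 |  15 | baaaaaabbaaa
  18 |  13 | babaaaaaabbaaa
  19 |   1 | babababababbbabaaaaaabbaaa
  20 |   3 | bababababbbabaaaaaabbaaa
  21 |   5 | babababbbabaaaaaabbaaa
  22 |   7 | bababbbabaaaaaabbaaa
  23 |   9 | babbbabaaaaaabbaaa
  24 |  22 | bbaaa
  25 |  12 | bbabaaaaaabbaaa
  26 |  11 | bbbabaaaaaabbaaa

SA = [26, 25, 24, 16, 17, 18, 19, 20, 14, 0, 2, 4, 6, 8, 21, 10, 23, 15, 13, 1, 3, 5, 7, 9, 22, 12, 11]
[i] adj suffixes → lcp
  [1] 26/25 → 1 ('a')
  [2] 25/24 → 2 ('aa')
  [3] 24/16 → 3 ('aaa')
  [4] 16/17 → 5 ('aaaaa')
  [5] 17/18 → 4 ('aaaa')
  [6] 18/19 → 3 ('aaa')
  [7] 19/20 → 2 ('aa')
  [8] 20/14 → 1 ('a')
  [9] 14/0 → 3 ('aba')
  [10] 0/2 → 10 ('ababababab')
  [11] 2/4 → 8 ('abababab')
  [12] 4/6 → 6 ('ababab')
  [13] 6/8 → 4 ('abab')
  [14] 8/21 → 2 ('ab')
  [15] 21/10 → 3 ('abb')
  [16] 10/23 → 0 ('')
  [17] 23/15 → 4 ('baaa')
  [18] 15/13 → 2 ('ba')
  [19] 13/1 → 4 ('baba')
  [20] 1/3 → 9 ('babababab')
  [21] 3/5 → 7 ('bababab')
  [22] 5/7 → 5 ('babab')
  [23] 7/9 → 3 ('bab')
  [24] 9/22 → 1 ('b')
  [25] 22/12 → 3 ('bba')
  [26] 12/11 → 2 ('bb')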